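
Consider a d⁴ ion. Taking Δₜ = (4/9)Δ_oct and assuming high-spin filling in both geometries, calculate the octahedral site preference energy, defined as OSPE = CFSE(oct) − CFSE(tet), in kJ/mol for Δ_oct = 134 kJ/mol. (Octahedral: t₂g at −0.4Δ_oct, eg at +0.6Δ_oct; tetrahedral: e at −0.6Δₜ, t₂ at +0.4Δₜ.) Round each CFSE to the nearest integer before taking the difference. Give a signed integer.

Octahedral high-spin t2g^3 e_g^1: CFSE = -0.6 × 134 = -80 kJ/mol.
In a tetrahedral site the filling is e^2 t2^2: CFSE(tet) = -0.4Δₜ = -0.4 × (4/9)(134) = -24 kJ/mol.
OSPE = -80 − (-24) = -56 kJ/mol.

-56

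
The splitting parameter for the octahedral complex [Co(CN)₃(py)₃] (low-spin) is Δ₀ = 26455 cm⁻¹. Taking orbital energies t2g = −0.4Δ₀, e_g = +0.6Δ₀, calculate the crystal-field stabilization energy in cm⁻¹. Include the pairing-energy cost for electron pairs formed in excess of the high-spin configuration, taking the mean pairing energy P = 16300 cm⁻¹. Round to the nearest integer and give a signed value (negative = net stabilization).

-30892

Ligand charges: 3×(-1) from CN⁻ and 3×(+0) from py sum to -3; with overall charge +0, Co is +3.
Co is in group 9, so Co³⁺ is d⁶ (9 − 3 = 6).
Electron filling gives t2g^6 e_g^0.
CFSE(orbital) = 6×(-0.4Δ₀) + 0×(0.6Δ₀) = -2.4Δ₀; with Δ₀ = 26455 cm⁻¹ that is -63492 cm⁻¹.
Pairing penalty: 3 pairs vs 1 in the high-spin reference → 2 extra × P = 32600 cm⁻¹.
Net CFSE = -63492 + 32600 = -30892 cm⁻¹.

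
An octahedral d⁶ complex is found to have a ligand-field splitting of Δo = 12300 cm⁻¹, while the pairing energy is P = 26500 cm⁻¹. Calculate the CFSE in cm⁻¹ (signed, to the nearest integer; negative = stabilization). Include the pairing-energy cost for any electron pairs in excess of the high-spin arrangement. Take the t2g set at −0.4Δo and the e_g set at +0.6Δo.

Here Δo < P (12300 < 26500), so the high-spin state is favoured.
That gives t2g^4 e_g^2.
Orbital CFSE = -0.4Δo = -0.4 × 12300 = -4920 cm⁻¹.
High-spin has no excess pairs, so no pairing correction applies.

-4920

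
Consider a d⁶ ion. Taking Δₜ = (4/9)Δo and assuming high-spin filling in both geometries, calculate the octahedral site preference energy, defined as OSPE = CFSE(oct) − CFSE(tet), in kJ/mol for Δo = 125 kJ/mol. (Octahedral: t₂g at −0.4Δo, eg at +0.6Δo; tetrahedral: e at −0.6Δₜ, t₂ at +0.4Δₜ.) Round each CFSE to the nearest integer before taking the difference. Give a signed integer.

In an octahedral site d⁶ (HS) is t₂g⁴ eg², giving CFSE(oct) = -0.4Δo = -50 kJ/mol.
Tetrahedral e³ t₂³ gives -0.6Δₜ = -0.6 × (4/9) × 125 = -33 kJ/mol.
Subtracting, OSPE = -50 − (-33) = -17 kJ/mol.

-17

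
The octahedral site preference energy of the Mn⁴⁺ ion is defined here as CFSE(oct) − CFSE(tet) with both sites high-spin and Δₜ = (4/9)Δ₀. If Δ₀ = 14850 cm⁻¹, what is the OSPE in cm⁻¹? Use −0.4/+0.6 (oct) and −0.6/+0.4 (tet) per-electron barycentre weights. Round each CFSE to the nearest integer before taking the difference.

-12540

Mn⁴⁺: group 7, so d-count = 7 − 4 = 3.
In an octahedral site d³ (HS) is t₂g³ eg⁰, giving CFSE(oct) = -1.2Δ₀ = -17820 cm⁻¹.
Tetrahedral e² t₂¹ gives -0.8Δₜ = -0.8 × (4/9) × 14850 = -5280 cm⁻¹.
OSPE = CFSE(oct) − CFSE(tet) = -17820 − (-5280) = -12540 cm⁻¹.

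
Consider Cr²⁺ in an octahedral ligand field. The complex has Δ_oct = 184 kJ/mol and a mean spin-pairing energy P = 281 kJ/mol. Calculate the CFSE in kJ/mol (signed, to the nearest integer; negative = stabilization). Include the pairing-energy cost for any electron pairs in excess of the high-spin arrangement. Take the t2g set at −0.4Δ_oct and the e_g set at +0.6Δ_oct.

Cr is in group 6, so Cr²⁺ is d⁴ (6 − 2 = 4).
Δ_oct < P, so pairing is avoided: the ground state is high-spin.
Filling d⁴ accordingly: t2g^3 e_g^1.
Orbital CFSE = -0.6Δ_oct = -0.6 × 184 = -110 kJ/mol.
High-spin has no excess pairs, so no pairing correction applies.

-110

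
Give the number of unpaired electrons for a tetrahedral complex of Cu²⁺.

Group 11 minus oxidation state +2 gives a d⁹ configuration for Cu²⁺.
With tetrahedral geometry the complex is necessarily high-spin.
Configuration: e^4 t2^5, giving 1 unpaired electron.

1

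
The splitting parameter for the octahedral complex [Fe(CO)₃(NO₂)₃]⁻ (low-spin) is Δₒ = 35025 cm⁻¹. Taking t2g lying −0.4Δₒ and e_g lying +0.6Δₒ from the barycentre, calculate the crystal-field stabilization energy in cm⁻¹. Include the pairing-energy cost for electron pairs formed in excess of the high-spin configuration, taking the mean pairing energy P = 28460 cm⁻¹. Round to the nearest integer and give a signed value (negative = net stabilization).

Ligand charges: 3×(+0) from CO and 3×(-1) from NO₂⁻ sum to -3; with overall charge -1, Fe is +2.
Group 8 minus oxidation state +2 gives a d⁶ configuration for Fe²⁺.
The d⁶ electrons fill as t2g^6 e_g^0.
The orbital stabilization is -2.4Δₒ = -2.4 × 35025 = -84060 cm⁻¹.
Pairing penalty: 3 pairs vs 1 in the high-spin reference → 2 extra × P = 56920 cm⁻¹.
Overall CFSE = -84060 + 56920 = -27140 cm⁻¹.

-27140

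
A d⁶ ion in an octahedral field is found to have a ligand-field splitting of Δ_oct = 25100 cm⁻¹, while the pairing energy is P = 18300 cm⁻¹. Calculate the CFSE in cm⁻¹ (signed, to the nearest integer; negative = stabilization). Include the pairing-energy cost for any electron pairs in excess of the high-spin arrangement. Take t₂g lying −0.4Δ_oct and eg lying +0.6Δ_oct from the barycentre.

-23640

Since Δ_oct = 25100 cm⁻¹ > P = 18300 cm⁻¹, the complex adopts the low-spin configuration.
That gives t₂g⁶ eg⁰.
Orbital CFSE = -2.4Δ_oct = -2.4 × 25100 = -60240 cm⁻¹.
Excess pairs vs high-spin: 3 − 1 = 2; pairing cost = +36600 cm⁻¹.
Net CFSE = -60240 + 36600 = -23640 cm⁻¹.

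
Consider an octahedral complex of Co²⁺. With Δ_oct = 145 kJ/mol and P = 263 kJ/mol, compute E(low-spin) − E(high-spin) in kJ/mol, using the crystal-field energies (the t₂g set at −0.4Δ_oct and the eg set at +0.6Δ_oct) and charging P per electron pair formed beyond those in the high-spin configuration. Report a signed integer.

118

Co sits in group 9; removing 2 electrons leaves Co²⁺ with 9 − 2 = 7 d electrons.
High-spin: t₂g⁵ eg², CFSE = -0.8Δ_oct = -116 kJ/mol.
Low-spin t₂g⁶ eg¹ gives -1.8Δ_oct = -261 kJ/mol, but forming 1 extra pair costs 1P = 263 kJ/mol, so E(LS) = -261 + 263 = 2 kJ/mol.
Thus E(LS) − E(HS) = 118 kJ/mol.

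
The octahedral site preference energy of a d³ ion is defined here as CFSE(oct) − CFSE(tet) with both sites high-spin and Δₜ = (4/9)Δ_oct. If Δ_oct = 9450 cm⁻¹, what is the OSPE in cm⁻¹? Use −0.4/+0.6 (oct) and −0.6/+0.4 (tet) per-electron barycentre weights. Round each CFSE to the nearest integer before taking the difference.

Octahedral (high-spin): t₂g³ eg⁰, CFSE = 3(−0.4) + 0(+0.6) = -1.2Δ_oct = -1.2 × 9450 = -11340 cm⁻¹.
Tetrahedral: e² t₂¹, CFSE = 2(−0.6) + 1(+0.4) = -0.8Δₜ = -0.8 × (4/9) × 9450 = -3360 cm⁻¹.
OSPE = -11340 − (-3360) = -7980 cm⁻¹.

-7980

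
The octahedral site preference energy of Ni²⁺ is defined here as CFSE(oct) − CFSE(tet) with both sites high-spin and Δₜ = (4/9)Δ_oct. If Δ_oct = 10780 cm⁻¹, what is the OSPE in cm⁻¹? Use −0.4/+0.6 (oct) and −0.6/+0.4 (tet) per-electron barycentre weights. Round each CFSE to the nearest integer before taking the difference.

-9103

Group 10 minus oxidation state +2 gives a d⁸ configuration for Ni²⁺.
In an octahedral site d⁸ (HS) is t2g^6 e_g^2, giving CFSE(oct) = -1.2Δ_oct = -12936 cm⁻¹.
Tetrahedral: e^4 t2^4, CFSE = 4(−0.6) + 4(+0.4) = -0.8Δₜ = -0.8 × (4/9) × 10780 = -3833 cm⁻¹.
OSPE = -12936 − (-3833) = -9103 cm⁻¹.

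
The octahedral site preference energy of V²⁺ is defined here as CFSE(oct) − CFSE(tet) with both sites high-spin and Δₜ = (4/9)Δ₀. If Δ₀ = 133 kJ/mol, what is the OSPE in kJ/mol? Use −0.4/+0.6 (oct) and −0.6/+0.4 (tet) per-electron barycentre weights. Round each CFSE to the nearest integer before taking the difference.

V²⁺: group 5, so d-count = 5 − 2 = 3.
Octahedral (high-spin): t₂g³ eg⁰, CFSE = 3(−0.4) + 0(+0.6) = -1.2Δ₀ = -1.2 × 133 = -160 kJ/mol.
Tetrahedral: e² t₂¹, CFSE = 2(−0.6) + 1(+0.4) = -0.8Δₜ = -0.8 × (4/9) × 133 = -47 kJ/mol.
OSPE = -160 − (-47) = -113 kJ/mol.

-113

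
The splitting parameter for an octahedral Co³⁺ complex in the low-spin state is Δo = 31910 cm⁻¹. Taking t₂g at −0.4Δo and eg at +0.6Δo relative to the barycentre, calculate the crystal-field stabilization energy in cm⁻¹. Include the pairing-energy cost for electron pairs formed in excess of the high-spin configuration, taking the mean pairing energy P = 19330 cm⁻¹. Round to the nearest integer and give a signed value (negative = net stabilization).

-37924

Co sits in group 9; removing 3 electrons leaves Co³⁺ with 9 − 3 = 6 d electrons.
Electron filling gives t₂g⁶ eg⁰.
The orbital stabilization is -2.4Δo = -2.4 × 31910 = -76584 cm⁻¹.
Relative to high-spin t₂g⁴ eg² (1 paired), the low-spin configuration has 2 additional pairs, contributing +2 × 19330 = +38660 cm⁻¹.
Combining: -76584 + 38660 = -37924 cm⁻¹.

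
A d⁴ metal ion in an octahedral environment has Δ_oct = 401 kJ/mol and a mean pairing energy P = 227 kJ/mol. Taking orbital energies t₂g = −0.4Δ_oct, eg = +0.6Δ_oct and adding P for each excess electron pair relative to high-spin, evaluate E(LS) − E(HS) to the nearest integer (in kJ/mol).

-174

In the high-spin limit (t₂g³ eg¹) the orbital term is -0.6Δ_oct = -241 kJ/mol, with no excess pairing.
Low-spin: t₂g⁴ eg⁰, orbital CFSE = -1.6Δ_oct = -642 kJ/mol; plus 1 excess pair × P = +227 kJ/mol; total -415 kJ/mol.
Thus E(LS) − E(HS) = -174 kJ/mol.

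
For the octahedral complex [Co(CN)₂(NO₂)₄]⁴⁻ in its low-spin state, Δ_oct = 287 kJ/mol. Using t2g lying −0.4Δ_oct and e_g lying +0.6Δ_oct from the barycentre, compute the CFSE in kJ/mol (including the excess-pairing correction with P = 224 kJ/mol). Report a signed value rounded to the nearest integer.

Ligand charges: 2×(-1) from CN⁻ and 4×(-1) from NO₂⁻ sum to -6; with overall charge -4, Co is +2.
Co²⁺: group 9, so d-count = 9 − 2 = 7.
Electron filling gives t2g^6 e_g^1.
CFSE(orbital) = 6×(-0.4Δ_oct) + 1×(0.6Δ_oct) = -1.8Δ_oct; with Δ_oct = 287 kJ/mol that is -517 kJ/mol.
Relative to high-spin t2g^5 e_g^2 (2 paired), the low-spin configuration has 1 additional pair, contributing +1 × 224 = +224 kJ/mol.
Net CFSE = -517 + 224 = -293 kJ/mol.

-293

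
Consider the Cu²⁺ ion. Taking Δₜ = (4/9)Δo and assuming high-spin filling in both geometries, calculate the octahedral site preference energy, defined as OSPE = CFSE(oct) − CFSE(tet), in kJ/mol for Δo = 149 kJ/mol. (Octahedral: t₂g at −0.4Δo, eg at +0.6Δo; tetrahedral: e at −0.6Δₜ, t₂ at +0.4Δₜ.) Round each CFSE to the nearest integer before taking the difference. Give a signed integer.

Cu is in group 11, so Cu²⁺ is d⁹ (11 − 2 = 9).
Octahedral high-spin t₂g⁶ eg³: CFSE = -0.6 × 149 = -89 kJ/mol.
In a tetrahedral site the filling is e⁴ t₂⁵: CFSE(tet) = -0.4Δₜ = -0.4 × (4/9)(149) = -26 kJ/mol.
OSPE = CFSE(oct) − CFSE(tet) = -89 − (-26) = -63 kJ/mol.

-63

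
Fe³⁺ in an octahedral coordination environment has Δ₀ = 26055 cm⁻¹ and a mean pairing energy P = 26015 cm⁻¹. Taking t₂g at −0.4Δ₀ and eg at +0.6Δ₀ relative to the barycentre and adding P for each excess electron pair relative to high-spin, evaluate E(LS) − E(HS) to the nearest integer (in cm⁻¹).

-80

Fe³⁺: group 8, so d-count = 8 − 3 = 5.
High-spin: t₂g³ eg², CFSE = 0.0Δ₀ = 0 cm⁻¹.
Low-spin t₂g⁵ eg⁰ gives -2.0Δ₀ = -52110 cm⁻¹, but forming 2 extra pairs costs 2P = 52030 cm⁻¹, so E(LS) = -52110 + 52030 = -80 cm⁻¹.
The difference is -80 − (0) = -80 cm⁻¹, so low-spin lies lower.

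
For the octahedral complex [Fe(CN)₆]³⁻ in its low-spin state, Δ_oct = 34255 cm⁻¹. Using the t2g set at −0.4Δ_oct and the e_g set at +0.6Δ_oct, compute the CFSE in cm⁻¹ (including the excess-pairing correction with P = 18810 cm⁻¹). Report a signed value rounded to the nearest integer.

-30890

Each CN⁻ contributes -1; 6 × (-1) = -6. With overall charge -3, Fe is in the +3 oxidation state.
Fe is in group 8, so Fe³⁺ is d⁵ (8 − 3 = 5).
Electron filling gives t2g^5 e_g^0.
CFSE(orbital) = 5×(-0.4Δ_oct) + 0×(0.6Δ_oct) = -2.0Δ_oct; with Δ_oct = 34255 cm⁻¹ that is -68510 cm⁻¹.
Relative to high-spin t2g^3 e_g^2 (0 paired), the low-spin configuration has 2 additional pairs, contributing +2 × 18810 = +37620 cm⁻¹.
Combining: -68510 + 37620 = -30890 cm⁻¹.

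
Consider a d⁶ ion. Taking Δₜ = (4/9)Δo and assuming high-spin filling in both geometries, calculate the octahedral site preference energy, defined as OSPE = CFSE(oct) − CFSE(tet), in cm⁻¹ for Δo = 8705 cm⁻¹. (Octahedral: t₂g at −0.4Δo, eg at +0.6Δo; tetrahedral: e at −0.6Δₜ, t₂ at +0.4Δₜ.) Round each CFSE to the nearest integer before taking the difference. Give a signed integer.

Octahedral (high-spin): t₂g⁴ eg², CFSE = 4(−0.4) + 2(+0.6) = -0.4Δo = -0.4 × 8705 = -3482 cm⁻¹.
In a tetrahedral site the filling is e³ t₂³: CFSE(tet) = -0.6Δₜ = -0.6 × (4/9)(8705) = -2321 cm⁻¹.
OSPE = -3482 − (-2321) = -1161 cm⁻¹.

-1161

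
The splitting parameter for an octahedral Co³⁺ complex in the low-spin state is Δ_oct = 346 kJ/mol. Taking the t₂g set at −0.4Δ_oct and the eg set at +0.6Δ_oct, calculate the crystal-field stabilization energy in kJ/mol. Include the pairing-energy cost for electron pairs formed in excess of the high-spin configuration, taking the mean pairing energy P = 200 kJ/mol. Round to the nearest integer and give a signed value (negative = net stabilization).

Co³⁺: group 9, so d-count = 9 − 3 = 6.
Electron filling gives t₂g⁶ eg⁰.
Orbital CFSE = 6(-0.4) + 0(0.6) = -2.4Δ_oct = -2.4 × 346 = -830 kJ/mol.
Relative to high-spin t₂g⁴ eg² (1 paired), the low-spin configuration has 2 additional pairs, contributing +2 × 200 = +400 kJ/mol.
Combining: -830 + 400 = -430 kJ/mol.

-430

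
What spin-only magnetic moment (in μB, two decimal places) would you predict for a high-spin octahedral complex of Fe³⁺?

Fe sits in group 8; removing 3 electrons leaves Fe³⁺ with 8 − 3 = 5 d electrons.
Configuration: t2g^3 e_g^2 → 5 unpaired electrons.
μ(spin-only) = √[5(5+2)] = √35 ≈ 5.92 μB.

5.92 μB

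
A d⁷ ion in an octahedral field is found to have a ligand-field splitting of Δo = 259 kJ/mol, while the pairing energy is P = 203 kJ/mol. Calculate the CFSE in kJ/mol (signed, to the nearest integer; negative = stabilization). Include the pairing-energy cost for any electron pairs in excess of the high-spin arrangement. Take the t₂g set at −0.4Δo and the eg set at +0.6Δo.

Since Δo = 259 kJ/mol > P = 203 kJ/mol, the complex adopts the low-spin configuration.
Configuration: t₂g⁶ eg¹.
Orbital CFSE = -1.8Δo = -1.8 × 259 = -466 kJ/mol.
Excess pairs vs high-spin: 3 − 2 = 1; pairing cost = +203 kJ/mol.
Net CFSE = -466 + 203 = -263 kJ/mol.

-263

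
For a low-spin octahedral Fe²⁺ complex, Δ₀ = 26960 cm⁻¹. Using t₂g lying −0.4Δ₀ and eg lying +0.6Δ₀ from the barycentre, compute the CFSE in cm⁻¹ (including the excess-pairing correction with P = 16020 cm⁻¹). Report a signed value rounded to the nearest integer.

Fe is in group 8, so Fe²⁺ is d⁶ (8 − 2 = 6).
The d⁶ electrons fill as t₂g⁶ eg⁰.
CFSE(orbital) = 6×(-0.4Δ₀) + 0×(0.6Δ₀) = -2.4Δ₀; with Δ₀ = 26960 cm⁻¹ that is -64704 cm⁻¹.
High-spin d⁶ would be t₂g⁴ eg² with 1 pair; low-spin has 3, so 2 excess pairs cost +2P = +32040 cm⁻¹.
Overall CFSE = -64704 + 32040 = -32664 cm⁻¹.

-32664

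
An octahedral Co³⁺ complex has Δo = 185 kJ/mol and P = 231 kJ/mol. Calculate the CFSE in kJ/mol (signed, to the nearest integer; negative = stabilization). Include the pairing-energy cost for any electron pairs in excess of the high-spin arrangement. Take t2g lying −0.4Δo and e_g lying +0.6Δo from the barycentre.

-74

Co sits in group 9; removing 3 electrons leaves Co³⁺ with 9 − 3 = 6 d electrons.
Here Δo < P (185 < 231), so the high-spin state is favoured.
Configuration: t2g^4 e_g^2.
Orbital CFSE = -0.4Δo = -0.4 × 185 = -74 kJ/mol.
High-spin has no excess pairs, so no pairing correction applies.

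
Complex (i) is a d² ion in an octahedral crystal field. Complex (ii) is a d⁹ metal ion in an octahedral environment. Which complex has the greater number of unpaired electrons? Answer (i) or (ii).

(i): t₂g² eg⁰ → 2 unpaired.
(ii): t₂g⁶ eg³ → 1 unpaired.
So (i) has more unpaired electrons.

(i)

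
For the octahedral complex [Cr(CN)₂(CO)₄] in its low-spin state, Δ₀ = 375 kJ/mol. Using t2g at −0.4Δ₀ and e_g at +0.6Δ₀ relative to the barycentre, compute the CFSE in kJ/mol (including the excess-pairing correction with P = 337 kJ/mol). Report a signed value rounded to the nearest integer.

-263

Ligand charges: 2×(-1) from CN⁻ and 4×(+0) from CO sum to -2; with overall charge +0, Cr is +2.
Cr²⁺: group 6, so d-count = 6 − 2 = 4.
Electron filling gives t2g^4 e_g^0.
The orbital stabilization is -1.6Δ₀ = -1.6 × 375 = -600 kJ/mol.
High-spin d⁴ would be t2g^3 e_g^1 with 0 pairs; low-spin has 1, so 1 excess pair costs +1P = +337 kJ/mol.
Combining: -600 + 337 = -263 kJ/mol.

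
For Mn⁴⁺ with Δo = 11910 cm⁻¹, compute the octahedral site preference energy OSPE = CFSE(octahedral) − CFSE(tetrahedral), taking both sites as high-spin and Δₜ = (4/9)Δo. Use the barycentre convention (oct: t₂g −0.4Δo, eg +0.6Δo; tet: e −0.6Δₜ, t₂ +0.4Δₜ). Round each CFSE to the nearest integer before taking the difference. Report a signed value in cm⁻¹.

-10057

Group 7 minus oxidation state +4 gives a d³ configuration for Mn⁴⁺.
Octahedral high-spin t₂g³ eg⁰: CFSE = -1.2 × 11910 = -14292 cm⁻¹.
In a tetrahedral site the filling is e² t₂¹: CFSE(tet) = -0.8Δₜ = -0.8 × (4/9)(11910) = -4235 cm⁻¹.
OSPE = CFSE(oct) − CFSE(tet) = -14292 − (-4235) = -10057 cm⁻¹.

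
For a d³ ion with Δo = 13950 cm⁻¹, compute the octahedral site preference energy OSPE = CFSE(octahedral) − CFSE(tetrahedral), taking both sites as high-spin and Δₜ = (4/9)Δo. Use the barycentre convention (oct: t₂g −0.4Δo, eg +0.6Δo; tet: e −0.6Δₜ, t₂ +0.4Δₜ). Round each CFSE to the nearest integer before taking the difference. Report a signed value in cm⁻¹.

In an octahedral site d³ (HS) is t₂g³ eg⁰, giving CFSE(oct) = -1.2Δo = -16740 cm⁻¹.
Tetrahedral: e² t₂¹, CFSE = 2(−0.6) + 1(+0.4) = -0.8Δₜ = -0.8 × (4/9) × 13950 = -4960 cm⁻¹.
OSPE = CFSE(oct) − CFSE(tet) = -16740 − (-4960) = -11780 cm⁻¹.

-11780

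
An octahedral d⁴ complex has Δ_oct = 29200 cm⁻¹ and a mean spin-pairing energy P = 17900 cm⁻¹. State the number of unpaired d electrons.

With Δ_oct > P the complex is low-spin.
Filling d⁴ accordingly: t2g^4 e_g^0.
Unpaired electrons: 2.

2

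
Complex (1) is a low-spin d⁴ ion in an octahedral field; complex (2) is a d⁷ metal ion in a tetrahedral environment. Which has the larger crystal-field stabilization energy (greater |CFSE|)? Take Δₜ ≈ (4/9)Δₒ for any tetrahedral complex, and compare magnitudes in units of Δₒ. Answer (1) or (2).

(1)

(1): t2g^4 e_g^0, CFSE = -1.6Δₒ.
(2): Tetrahedral splitting is small, so the complex is high-spin; e⁴ t₂³, CFSE = -1.2Δₜ ≈ -0.53Δₒ.
So (1) has the larger |CFSE|.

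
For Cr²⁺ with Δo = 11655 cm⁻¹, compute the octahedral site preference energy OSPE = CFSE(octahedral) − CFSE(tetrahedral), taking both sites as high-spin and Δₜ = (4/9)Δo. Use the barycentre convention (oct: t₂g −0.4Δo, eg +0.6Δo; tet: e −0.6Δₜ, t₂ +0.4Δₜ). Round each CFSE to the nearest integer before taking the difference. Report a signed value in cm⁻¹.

Group 6 minus oxidation state +2 gives a d⁴ configuration for Cr²⁺.
In an octahedral site d⁴ (HS) is t₂g³ eg¹, giving CFSE(oct) = -0.6Δo = -6993 cm⁻¹.
Tetrahedral: e² t₂², CFSE = 2(−0.6) + 2(+0.4) = -0.4Δₜ = -0.4 × (4/9) × 11655 = -2072 cm⁻¹.
OSPE = CFSE(oct) − CFSE(tet) = -6993 − (-2072) = -4921 cm⁻¹.

-4921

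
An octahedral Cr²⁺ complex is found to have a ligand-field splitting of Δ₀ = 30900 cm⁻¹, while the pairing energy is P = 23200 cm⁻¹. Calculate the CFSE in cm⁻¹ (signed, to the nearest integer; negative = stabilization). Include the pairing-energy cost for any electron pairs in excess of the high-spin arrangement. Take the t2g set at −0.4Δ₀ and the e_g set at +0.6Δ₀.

Cr sits in group 6; removing 2 electrons leaves Cr²⁺ with 6 − 2 = 4 d electrons.
With Δ₀ > P the complex is low-spin.
That gives t2g^4 e_g^0.
Orbital CFSE = -1.6Δ₀ = -1.6 × 30900 = -49440 cm⁻¹.
Excess pairs vs high-spin: 1 − 0 = 1; pairing cost = +23200 cm⁻¹.
Net CFSE = -49440 + 23200 = -26240 cm⁻¹.

-26240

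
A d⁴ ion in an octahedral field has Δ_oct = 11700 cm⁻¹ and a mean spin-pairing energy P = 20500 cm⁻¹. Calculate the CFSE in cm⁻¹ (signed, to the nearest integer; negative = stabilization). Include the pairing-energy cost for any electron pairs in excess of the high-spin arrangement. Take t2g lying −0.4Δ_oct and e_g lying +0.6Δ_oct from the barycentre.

-7020

Since Δ_oct = 11700 cm⁻¹ < P = 20500 cm⁻¹, the complex adopts the high-spin configuration.
Configuration: t2g^3 e_g^1.
Orbital CFSE = -0.6Δ_oct = -0.6 × 11700 = -7020 cm⁻¹.
High-spin has no excess pairs, so no pairing correction applies.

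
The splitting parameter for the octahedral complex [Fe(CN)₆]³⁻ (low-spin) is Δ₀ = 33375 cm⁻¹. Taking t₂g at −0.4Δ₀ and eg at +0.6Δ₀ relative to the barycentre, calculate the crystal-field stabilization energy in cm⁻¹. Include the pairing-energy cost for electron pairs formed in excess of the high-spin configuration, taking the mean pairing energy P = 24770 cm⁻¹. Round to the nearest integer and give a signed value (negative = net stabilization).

-17210

Each CN⁻ contributes -1; 6 × (-1) = -6. With overall charge -3, Fe is in the +3 oxidation state.
Fe³⁺: group 8, so d-count = 8 − 3 = 5.
The d⁵ electrons fill as t₂g⁵ eg⁰.
Orbital CFSE = 5(-0.4) + 0(0.6) = -2.0Δ₀ = -2.0 × 33375 = -66750 cm⁻¹.
Pairing penalty: 2 pairs vs 0 in the high-spin reference → 2 extra × P = 49540 cm⁻¹.
Net CFSE = -66750 + 49540 = -17210 cm⁻¹.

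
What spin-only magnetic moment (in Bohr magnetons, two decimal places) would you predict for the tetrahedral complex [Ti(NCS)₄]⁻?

Each NCS⁻ contributes -1; 4 × (-1) = -4. With overall charge -1, Ti is in the +3 oxidation state.
Ti³⁺: group 4, so d-count = 4 − 3 = 1.
Tetrahedral fields are weak (Δₜ ≈ 4/9 Δₒ), so electrons fill high-spin.
Configuration: e¹ t₂⁰ → 1 unpaired electron.
μ(spin-only) = √[1(1+2)] = √3 ≈ 1.73 Bohr magnetons.

1.73 Bohr magnetons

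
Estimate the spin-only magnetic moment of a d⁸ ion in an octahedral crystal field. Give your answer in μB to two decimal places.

2.83 μB

For octahedral d⁸ the high- and low-spin configurations coincide.
Configuration: t₂g⁶ eg² → 2 unpaired electrons.
μ(spin-only) = √[2(2+2)] = √8 ≈ 2.83 μB.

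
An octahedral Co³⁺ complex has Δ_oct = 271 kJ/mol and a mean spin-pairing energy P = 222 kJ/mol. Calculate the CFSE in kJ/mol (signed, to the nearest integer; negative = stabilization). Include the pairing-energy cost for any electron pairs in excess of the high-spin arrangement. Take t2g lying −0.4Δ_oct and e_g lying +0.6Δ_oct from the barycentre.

-206

Group 9 minus oxidation state +3 gives a d⁶ configuration for Co³⁺.
Δ_oct > P, so pairing is preferred: the ground state is low-spin.
Configuration: t2g^6 e_g^0.
Orbital CFSE = -2.4Δ_oct = -2.4 × 271 = -650 kJ/mol.
Excess pairs vs high-spin: 3 − 1 = 2; pairing cost = +444 kJ/mol.
Net CFSE = -650 + 444 = -206 kJ/mol.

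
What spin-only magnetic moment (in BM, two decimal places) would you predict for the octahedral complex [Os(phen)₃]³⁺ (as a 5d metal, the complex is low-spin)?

phen is neutral, so the +3 overall charge sits on Os: oxidation state +3.
Os sits in group 8; removing 3 electrons leaves Os³⁺ with 8 − 3 = 5 d electrons.
Configuration: t₂g⁵ eg⁰ → 1 unpaired electron.
μ(spin-only) = √[1(1+2)] = √3 ≈ 1.73 BM.

1.73 BM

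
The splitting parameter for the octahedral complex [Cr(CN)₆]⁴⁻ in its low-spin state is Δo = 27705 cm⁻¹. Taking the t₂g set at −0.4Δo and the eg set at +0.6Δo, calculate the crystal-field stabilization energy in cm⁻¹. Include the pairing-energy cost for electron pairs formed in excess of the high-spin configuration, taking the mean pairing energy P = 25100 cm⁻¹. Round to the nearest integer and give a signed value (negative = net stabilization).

-19228

Each CN⁻ contributes -1; 6 × (-1) = -6. With overall charge -4, Cr is in the +2 oxidation state.
Cr is in group 6, so Cr²⁺ is d⁴ (6 − 2 = 4).
Configuration: t₂g⁴ eg⁰.
Orbital CFSE = 4(-0.4) + 0(0.6) = -1.6Δo = -1.6 × 27705 = -44328 cm⁻¹.
High-spin d⁴ would be t₂g³ eg¹ with 0 pairs; low-spin has 1, so 1 excess pair costs +1P = +25100 cm⁻¹.
Combining: -44328 + 25100 = -19228 cm⁻¹.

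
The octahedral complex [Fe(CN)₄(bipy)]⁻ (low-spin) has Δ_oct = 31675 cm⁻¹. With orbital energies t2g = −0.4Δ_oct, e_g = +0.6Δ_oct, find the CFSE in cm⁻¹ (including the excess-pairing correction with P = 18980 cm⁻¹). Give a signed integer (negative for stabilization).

-25390

Ligand charges: 4×(-1) from CN⁻ and 1×(+0) from bipy sum to -4; with overall charge -1, Fe is +3.
Fe is in group 8, so Fe³⁺ is d⁵ (8 − 3 = 5).
Configuration: t2g^5 e_g^0.
The orbital stabilization is -2.0Δ_oct = -2.0 × 31675 = -63350 cm⁻¹.
High-spin d⁵ would be t2g^3 e_g^2 with 0 pairs; low-spin has 2, so 2 excess pairs cost +2P = +37960 cm⁻¹.
Net CFSE = -63350 + 37960 = -25390 cm⁻¹.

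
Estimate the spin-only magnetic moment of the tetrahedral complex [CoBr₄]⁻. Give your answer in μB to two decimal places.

4.90 μB

Each Br⁻ contributes -1; 4 × (-1) = -4. With overall charge -1, Co is in the +3 oxidation state.
Co³⁺: group 9, so d-count = 9 − 3 = 6.
With tetrahedral geometry the complex is necessarily high-spin.
Configuration: e³ t₂³ → 4 unpaired electrons.
μ(spin-only) = √[4(4+2)] = √24 ≈ 4.90 μB.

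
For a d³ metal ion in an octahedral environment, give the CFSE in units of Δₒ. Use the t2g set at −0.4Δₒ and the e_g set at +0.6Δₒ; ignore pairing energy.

For octahedral d³ the high- and low-spin configurations coincide.
Configuration: t2g^3 e_g^0.
CFSE = 3(-0.4Δₒ) + 0(0.6Δₒ) = -1.2Δₒ + 0.0Δₒ = -1.2Δₒ.

-1.2 Δₒ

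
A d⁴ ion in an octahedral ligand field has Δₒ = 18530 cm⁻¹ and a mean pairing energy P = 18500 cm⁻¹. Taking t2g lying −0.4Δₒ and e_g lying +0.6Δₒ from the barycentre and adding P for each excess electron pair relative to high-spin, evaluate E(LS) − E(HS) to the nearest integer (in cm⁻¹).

-30

High-spin d⁴ fills as t2g^3 e_g^1 with CFSE 3(−0.4) + 1(+0.6) = -0.6Δₒ = -11118 cm⁻¹.
Low-spin: t2g^4 e_g^0, orbital CFSE = -1.6Δₒ = -29648 cm⁻¹; plus 1 excess pair × P = +18500 cm⁻¹; total -11148 cm⁻¹.
The difference is -11148 − (-11118) = -30 cm⁻¹, so low-spin lies lower.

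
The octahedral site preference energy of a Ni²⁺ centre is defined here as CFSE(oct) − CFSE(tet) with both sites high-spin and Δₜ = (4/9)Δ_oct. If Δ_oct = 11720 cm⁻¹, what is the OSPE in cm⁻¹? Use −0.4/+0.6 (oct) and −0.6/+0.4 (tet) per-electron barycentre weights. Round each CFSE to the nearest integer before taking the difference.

-9897

Ni sits in group 10; removing 2 electrons leaves Ni²⁺ with 10 − 2 = 8 d electrons.
Octahedral (high-spin): t2g^6 e_g^2, CFSE = 6(−0.4) + 2(+0.6) = -1.2Δ_oct = -1.2 × 11720 = -14064 cm⁻¹.
In a tetrahedral site the filling is e^4 t2^4: CFSE(tet) = -0.8Δₜ = -0.8 × (4/9)(11720) = -4167 cm⁻¹.
OSPE = CFSE(oct) − CFSE(tet) = -14064 − (-4167) = -9897 cm⁻¹.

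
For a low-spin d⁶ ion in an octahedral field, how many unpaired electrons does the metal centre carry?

Configuration: t₂g⁶ eg⁰, giving 0 unpaired electrons.

0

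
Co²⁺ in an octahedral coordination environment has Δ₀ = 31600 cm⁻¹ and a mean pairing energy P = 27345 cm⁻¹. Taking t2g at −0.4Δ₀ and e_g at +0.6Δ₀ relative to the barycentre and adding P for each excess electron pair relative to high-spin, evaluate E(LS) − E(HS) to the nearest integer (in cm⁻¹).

Co²⁺: group 9, so d-count = 9 − 2 = 7.
In the high-spin limit (t2g^5 e_g^2) the orbital term is -0.8Δ₀ = -25280 cm⁻¹, with no excess pairing.
For low-spin the configuration is t2g^6 e_g^1: orbital energy -1.8 × 31600 = -56880 cm⁻¹, and 1 additional pair relative to high-spin adds 27345 cm⁻¹, giving -29535 cm⁻¹.
The difference is -29535 − (-25280) = -4255 cm⁻¹, so low-spin lies lower.

-4255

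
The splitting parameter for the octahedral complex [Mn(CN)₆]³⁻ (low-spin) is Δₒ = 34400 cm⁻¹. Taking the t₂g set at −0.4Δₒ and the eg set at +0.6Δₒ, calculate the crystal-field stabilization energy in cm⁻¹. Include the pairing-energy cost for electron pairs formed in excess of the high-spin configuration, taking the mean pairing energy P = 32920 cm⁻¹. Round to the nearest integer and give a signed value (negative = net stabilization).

Each CN⁻ contributes -1; 6 × (-1) = -6. With overall charge -3, Mn is in the +3 oxidation state.
Mn³⁺: group 7, so d-count = 7 − 3 = 4.
The d⁴ electrons fill as t₂g⁴ eg⁰.
The orbital stabilization is -1.6Δₒ = -1.6 × 34400 = -55040 cm⁻¹.
High-spin d⁴ would be t₂g³ eg¹ with 0 pairs; low-spin has 1, so 1 excess pair costs +1P = +32920 cm⁻¹.
Combining: -55040 + 32920 = -22120 cm⁻¹.

-22120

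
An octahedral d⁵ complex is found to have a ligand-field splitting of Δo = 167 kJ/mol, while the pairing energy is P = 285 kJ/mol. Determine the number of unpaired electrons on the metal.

Δo < P, so pairing is avoided: the ground state is high-spin.
Configuration: t₂g³ eg².
Unpaired electrons: 5.

5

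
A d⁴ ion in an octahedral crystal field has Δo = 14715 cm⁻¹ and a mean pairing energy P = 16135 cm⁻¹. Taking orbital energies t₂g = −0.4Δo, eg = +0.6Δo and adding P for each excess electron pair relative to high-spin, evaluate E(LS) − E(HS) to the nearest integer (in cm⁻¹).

High-spin d⁴ fills as t₂g³ eg¹ with CFSE 3(−0.4) + 1(+0.6) = -0.6Δo = -8829 cm⁻¹.
Low-spin t₂g⁴ eg⁰ gives -1.6Δo = -23544 cm⁻¹, but forming 1 extra pair costs 1P = 16135 cm⁻¹, so E(LS) = -23544 + 16135 = -7409 cm⁻¹.
The difference is -7409 − (-8829) = 1420 cm⁻¹, so high-spin lies lower.

1420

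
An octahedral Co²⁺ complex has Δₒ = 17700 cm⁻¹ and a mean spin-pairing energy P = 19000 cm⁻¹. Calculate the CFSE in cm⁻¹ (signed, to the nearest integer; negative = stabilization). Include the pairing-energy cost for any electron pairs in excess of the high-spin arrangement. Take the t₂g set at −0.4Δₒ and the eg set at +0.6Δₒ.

Co is in group 9, so Co²⁺ is d⁷ (9 − 2 = 7).
Δₒ < P, so pairing is avoided: the ground state is high-spin.
Configuration: t₂g⁵ eg².
Orbital CFSE = -0.8Δₒ = -0.8 × 17700 = -14160 cm⁻¹.
High-spin has no excess pairs, so no pairing correction applies.

-14160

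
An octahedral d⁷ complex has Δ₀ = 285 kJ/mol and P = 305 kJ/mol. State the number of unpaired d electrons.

3

With Δ₀ < P the complex is high-spin.
Configuration: t₂g⁵ eg².
Unpaired electrons: 3.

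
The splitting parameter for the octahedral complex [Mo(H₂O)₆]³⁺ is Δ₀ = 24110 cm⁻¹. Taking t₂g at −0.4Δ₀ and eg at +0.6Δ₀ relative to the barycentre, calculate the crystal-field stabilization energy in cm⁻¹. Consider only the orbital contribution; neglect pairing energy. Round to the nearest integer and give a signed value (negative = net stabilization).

-28932

H₂O is neutral, so the +3 overall charge sits on Mo: oxidation state +3.
Mo is in group 6, so Mo³⁺ is d³ (6 − 3 = 3).
The d³ electrons fill as t₂g³ eg⁰.
CFSE(orbital) = 3×(-0.4Δ₀) + 0×(0.6Δ₀) = -1.2Δ₀; with Δ₀ = 24110 cm⁻¹ that is -28932 cm⁻¹.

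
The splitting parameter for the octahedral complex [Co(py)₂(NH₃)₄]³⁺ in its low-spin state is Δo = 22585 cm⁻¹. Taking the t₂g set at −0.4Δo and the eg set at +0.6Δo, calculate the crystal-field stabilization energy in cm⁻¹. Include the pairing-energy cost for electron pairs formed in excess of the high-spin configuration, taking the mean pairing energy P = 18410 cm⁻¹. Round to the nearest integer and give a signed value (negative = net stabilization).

-17384

Ligand charges: 2×(+0) from py and 4×(+0) from NH₃ sum to +0; with overall charge +3, Co is +3.
Co is in group 9, so Co³⁺ is d⁶ (9 − 3 = 6).
Electron filling gives t₂g⁶ eg⁰.
The orbital stabilization is -2.4Δo = -2.4 × 22585 = -54204 cm⁻¹.
Relative to high-spin t₂g⁴ eg² (1 paired), the low-spin configuration has 2 additional pairs, contributing +2 × 18410 = +36820 cm⁻¹.
Net CFSE = -54204 + 36820 = -17384 cm⁻¹.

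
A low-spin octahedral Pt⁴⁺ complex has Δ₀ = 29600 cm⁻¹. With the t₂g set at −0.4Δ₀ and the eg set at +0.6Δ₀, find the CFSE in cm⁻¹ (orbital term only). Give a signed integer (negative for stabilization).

Pt is in group 10, so Pt⁴⁺ is d⁶ (10 − 4 = 6).
Configuration: t₂g⁶ eg⁰.
The orbital stabilization is -2.4Δ₀ = -2.4 × 29600 = -71040 cm⁻¹.

-71040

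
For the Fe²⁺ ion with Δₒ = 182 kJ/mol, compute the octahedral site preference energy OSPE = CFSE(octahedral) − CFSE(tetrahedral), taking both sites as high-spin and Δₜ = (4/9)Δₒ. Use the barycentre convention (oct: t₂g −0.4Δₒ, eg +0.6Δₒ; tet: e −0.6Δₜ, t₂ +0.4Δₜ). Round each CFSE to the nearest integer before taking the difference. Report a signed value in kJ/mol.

-24

Group 8 minus oxidation state +2 gives a d⁶ configuration for Fe²⁺.
Octahedral (high-spin): t2g^4 e_g^2, CFSE = 4(−0.4) + 2(+0.6) = -0.4Δₒ = -0.4 × 182 = -73 kJ/mol.
In a tetrahedral site the filling is e^3 t2^3: CFSE(tet) = -0.6Δₜ = -0.6 × (4/9)(182) = -49 kJ/mol.
OSPE = CFSE(oct) − CFSE(tet) = -73 − (-49) = -24 kJ/mol.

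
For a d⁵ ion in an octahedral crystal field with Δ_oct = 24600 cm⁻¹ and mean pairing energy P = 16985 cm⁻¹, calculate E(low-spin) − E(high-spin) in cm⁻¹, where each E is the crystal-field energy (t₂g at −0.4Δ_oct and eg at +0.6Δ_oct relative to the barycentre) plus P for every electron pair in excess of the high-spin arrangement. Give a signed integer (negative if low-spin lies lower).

-15230

In the high-spin limit (t₂g³ eg²) the orbital term is 0.0Δ_oct = 0 cm⁻¹, with no excess pairing.
Low-spin: t₂g⁵ eg⁰, orbital CFSE = -2.0Δ_oct = -49200 cm⁻¹; plus 2 excess pairs × P = +33970 cm⁻¹; total -15230 cm⁻¹.
Thus E(LS) − E(HS) = -15230 cm⁻¹.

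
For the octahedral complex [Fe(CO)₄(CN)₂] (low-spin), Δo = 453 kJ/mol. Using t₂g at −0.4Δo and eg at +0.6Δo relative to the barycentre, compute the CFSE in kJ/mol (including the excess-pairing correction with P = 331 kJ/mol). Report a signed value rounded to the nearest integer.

-425

Ligand charges: 4×(+0) from CO and 2×(-1) from CN⁻ sum to -2; with overall charge +0, Fe is +2.
Fe²⁺: group 8, so d-count = 8 − 2 = 6.
Electron filling gives t₂g⁶ eg⁰.
Orbital CFSE = 6(-0.4) + 0(0.6) = -2.4Δo = -2.4 × 453 = -1087 kJ/mol.
Relative to high-spin t₂g⁴ eg² (1 paired), the low-spin configuration has 2 additional pairs, contributing +2 × 331 = +662 kJ/mol.
Overall CFSE = -1087 + 662 = -425 kJ/mol.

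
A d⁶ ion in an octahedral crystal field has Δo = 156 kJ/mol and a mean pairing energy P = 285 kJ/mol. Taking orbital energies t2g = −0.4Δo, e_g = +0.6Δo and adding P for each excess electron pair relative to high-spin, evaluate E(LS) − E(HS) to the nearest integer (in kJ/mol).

258

High-spin d⁶ fills as t2g^4 e_g^2 with CFSE 4(−0.4) + 2(+0.6) = -0.4Δo = -62 kJ/mol.
For low-spin the configuration is t2g^6 e_g^0: orbital energy -2.4 × 156 = -374 kJ/mol, and 2 additional pairs relative to high-spin add 570 kJ/mol, giving 196 kJ/mol.
E(LS) − E(HS) = 196 − (-62) = 258 kJ/mol.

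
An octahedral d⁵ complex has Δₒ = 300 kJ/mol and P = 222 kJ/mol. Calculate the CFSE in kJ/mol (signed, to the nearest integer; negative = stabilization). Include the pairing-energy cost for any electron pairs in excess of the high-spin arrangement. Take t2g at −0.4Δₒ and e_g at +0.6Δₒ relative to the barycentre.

Δₒ > P, so pairing is preferred: the ground state is low-spin.
That gives t2g^5 e_g^0.
Orbital CFSE = -2.0Δₒ = -2.0 × 300 = -600 kJ/mol.
Excess pairs vs high-spin: 2 − 0 = 2; pairing cost = +444 kJ/mol.
Net CFSE = -600 + 444 = -156 kJ/mol.

-156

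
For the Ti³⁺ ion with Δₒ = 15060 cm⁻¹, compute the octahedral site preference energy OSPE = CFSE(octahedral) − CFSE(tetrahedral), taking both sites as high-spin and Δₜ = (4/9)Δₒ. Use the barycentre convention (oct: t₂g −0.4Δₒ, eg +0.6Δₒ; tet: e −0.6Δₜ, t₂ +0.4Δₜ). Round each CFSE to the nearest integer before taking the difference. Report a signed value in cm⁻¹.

Group 4 minus oxidation state +3 gives a d¹ configuration for Ti³⁺.
In an octahedral site d¹ (HS) is t₂g¹ eg⁰, giving CFSE(oct) = -0.4Δₒ = -6024 cm⁻¹.
Tetrahedral e¹ t₂⁰ gives -0.6Δₜ = -0.6 × (4/9) × 15060 = -4016 cm⁻¹.
OSPE = -6024 − (-4016) = -2008 cm⁻¹.

-2008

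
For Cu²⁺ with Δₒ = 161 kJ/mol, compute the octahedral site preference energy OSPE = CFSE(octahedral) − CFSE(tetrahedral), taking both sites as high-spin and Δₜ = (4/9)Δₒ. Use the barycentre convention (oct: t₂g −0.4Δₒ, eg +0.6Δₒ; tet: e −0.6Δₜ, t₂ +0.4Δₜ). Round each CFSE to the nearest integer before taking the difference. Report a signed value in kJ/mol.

Cu²⁺: group 11, so d-count = 11 − 2 = 9.
Octahedral high-spin t₂g⁶ eg³: CFSE = -0.6 × 161 = -97 kJ/mol.
Tetrahedral e⁴ t₂⁵ gives -0.4Δₜ = -0.4 × (4/9) × 161 = -29 kJ/mol.
OSPE = CFSE(oct) − CFSE(tet) = -97 − (-29) = -68 kJ/mol.

-68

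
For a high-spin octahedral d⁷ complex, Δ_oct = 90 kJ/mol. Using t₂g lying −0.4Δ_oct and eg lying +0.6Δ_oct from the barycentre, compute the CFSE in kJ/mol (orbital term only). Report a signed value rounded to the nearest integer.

Configuration: t₂g⁵ eg².
CFSE(orbital) = 5×(-0.4Δ_oct) + 2×(0.6Δ_oct) = -0.8Δ_oct; with Δ_oct = 90 kJ/mol that is -72 kJ/mol.

-72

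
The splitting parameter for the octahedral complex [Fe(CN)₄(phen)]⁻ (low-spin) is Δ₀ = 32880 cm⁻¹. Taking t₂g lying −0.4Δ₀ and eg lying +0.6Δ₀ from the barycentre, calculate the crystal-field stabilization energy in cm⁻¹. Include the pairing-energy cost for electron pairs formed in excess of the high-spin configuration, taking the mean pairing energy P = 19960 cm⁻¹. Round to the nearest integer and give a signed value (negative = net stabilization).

-25840

Ligand charges: 4×(-1) from CN⁻ and 1×(+0) from phen sum to -4; with overall charge -1, Fe is +3.
Group 8 minus oxidation state +3 gives a d⁵ configuration for Fe³⁺.
The d⁵ electrons fill as t₂g⁵ eg⁰.
CFSE(orbital) = 5×(-0.4Δ₀) + 0×(0.6Δ₀) = -2.0Δ₀; with Δ₀ = 32880 cm⁻¹ that is -65760 cm⁻¹.
Pairing penalty: 2 pairs vs 0 in the high-spin reference → 2 extra × P = 39920 cm⁻¹.
Combining: -65760 + 39920 = -25840 cm⁻¹.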